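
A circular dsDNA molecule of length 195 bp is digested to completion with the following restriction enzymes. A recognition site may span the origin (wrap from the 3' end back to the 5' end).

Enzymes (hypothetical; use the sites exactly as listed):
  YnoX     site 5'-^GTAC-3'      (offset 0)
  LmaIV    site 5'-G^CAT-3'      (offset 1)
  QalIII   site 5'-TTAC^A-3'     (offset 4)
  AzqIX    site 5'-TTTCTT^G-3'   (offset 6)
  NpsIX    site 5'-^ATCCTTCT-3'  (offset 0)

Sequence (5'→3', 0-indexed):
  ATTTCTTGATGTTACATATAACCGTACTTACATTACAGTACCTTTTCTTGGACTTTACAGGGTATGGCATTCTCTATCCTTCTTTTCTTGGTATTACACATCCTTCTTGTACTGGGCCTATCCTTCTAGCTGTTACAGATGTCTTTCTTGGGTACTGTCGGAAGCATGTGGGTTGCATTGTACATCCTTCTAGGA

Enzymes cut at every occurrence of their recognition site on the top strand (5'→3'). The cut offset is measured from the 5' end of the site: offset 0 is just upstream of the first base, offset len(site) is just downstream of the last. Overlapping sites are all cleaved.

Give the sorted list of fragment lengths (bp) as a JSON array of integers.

Scan for sites:
  YnoX GTAC/0: at [23, 37, 108, 151, 179] ⇒ [23, 37, 108, 151, 179]
  LmaIV GCAT/1: at [66, 163, 174] ⇒ [67, 164, 175]
  QalIII TTACA/4: at [11, 27, 32, 54, 93, 132] ⇒ [15, 31, 36, 58, 97, 136]
  AzqIX TTTCTTG/6: at [1, 43, 83, 143] ⇒ [7, 49, 89, 149]
  NpsIX ATCCTTCT/0: at [75, 99, 119, 183] ⇒ [75, 99, 119, 183]

All cut coordinates (distinct, sorted): [7, 15, 23, 31, 36, 37, 49, 58, 67, 75, 89, 97, 99, 108, 119, 136, 149, 151, 164, 175, 179, 183]

Fragments:
  7→15: 8 bp
  15→23: 8 bp
  23→31: 8 bp
  31→36: 5 bp
  36→37: 1 bp
  37→49: 12 bp
  49→58: 9 bp
  58→67: 9 bp
  67→75: 8 bp
  75→89: 14 bp
  89→97: 8 bp
  97→99: 2 bp
  99→108: 9 bp
  108→119: 11 bp
  119→136: 17 bp
  136→149: 13 bp
  149→151: 2 bp
  151→164: 13 bp
  164→175: 11 bp
  175→179: 4 bp
  179→183: 4 bp
  183→7 (wrap): 195-183+7 = 19 bp

[1,2,2,4,4,5,8,8,8,8,8,9,9,9,11,11,12,13,13,14,17,19]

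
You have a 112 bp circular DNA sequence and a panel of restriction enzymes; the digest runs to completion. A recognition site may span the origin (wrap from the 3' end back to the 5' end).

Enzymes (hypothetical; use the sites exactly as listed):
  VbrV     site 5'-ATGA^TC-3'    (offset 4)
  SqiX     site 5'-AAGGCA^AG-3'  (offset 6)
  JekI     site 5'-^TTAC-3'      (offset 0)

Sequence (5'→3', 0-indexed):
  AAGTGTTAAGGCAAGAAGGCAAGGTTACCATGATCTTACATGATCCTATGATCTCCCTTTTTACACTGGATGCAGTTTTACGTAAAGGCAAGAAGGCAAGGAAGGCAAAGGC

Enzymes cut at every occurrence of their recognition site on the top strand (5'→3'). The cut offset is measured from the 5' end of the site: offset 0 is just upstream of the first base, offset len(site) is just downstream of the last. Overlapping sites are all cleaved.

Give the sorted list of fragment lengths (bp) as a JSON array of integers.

[2,3,8,8,8,8,9,9,12,13,15,17]

Per-enzyme occurrences:
  VbrV ATGATC/4: at [29, 39, 47] ⇒ [33, 43, 51]
  SqiX AAGGCAAG/6: at [7, 15, 84, 92, 107] ⇒ [1, 13, 21, 90, 98]
  JekI TTAC/0: at [24, 35, 60, 77] ⇒ [24, 35, 60, 77]

Pooled cuts: [1, 13, 21, 24, 33, 35, 43, 51, 60, 77, 90, 98]

Fragments:
  1→13: 12 bp
  13→21: 8 bp
  21→24: 3 bp
  24→33: 9 bp
  33→35: 2 bp
  35→43: 8 bp
  43→51: 8 bp
  51→60: 9 bp
  60→77: 17 bp
  77→90: 13 bp
  90→98: 8 bp
  98→1 (wrap): 112-98+1 = 15 bp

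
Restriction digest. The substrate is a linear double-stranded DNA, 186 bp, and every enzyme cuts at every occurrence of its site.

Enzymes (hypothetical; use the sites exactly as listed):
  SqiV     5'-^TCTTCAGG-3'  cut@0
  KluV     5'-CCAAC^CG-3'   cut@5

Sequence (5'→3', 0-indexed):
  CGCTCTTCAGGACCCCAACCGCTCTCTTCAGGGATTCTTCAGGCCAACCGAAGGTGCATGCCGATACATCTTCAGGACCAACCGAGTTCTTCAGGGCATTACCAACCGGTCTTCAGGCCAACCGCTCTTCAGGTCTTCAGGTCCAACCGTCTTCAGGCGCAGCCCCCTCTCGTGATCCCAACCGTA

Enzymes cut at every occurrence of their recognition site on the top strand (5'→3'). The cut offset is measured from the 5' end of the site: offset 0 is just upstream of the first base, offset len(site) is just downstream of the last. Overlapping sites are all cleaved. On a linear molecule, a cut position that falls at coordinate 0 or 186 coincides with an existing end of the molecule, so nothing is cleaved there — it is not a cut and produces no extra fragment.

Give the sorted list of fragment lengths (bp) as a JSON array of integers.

Scan for sites:
  SqiV TCTTCAGG/0: at [3, 24, 35, 68, 87, 109, 125, 133, 149] ⇒ [3, 24, 35, 68, 87, 109, 125, 133, 149]
  KluV CCAACCG/5: at [14, 43, 77, 101, 117, 142, 177] ⇒ [19, 48, 82, 106, 122, 147, 182]

Pooled cuts: [3, 19, 24, 35, 48, 68, 82, 87, 106, 109, 122, 125, 133, 147, 149, 182]

Fragments:
  [0,3): 3 bp
  [3,19): 16 bp
  [19,24): 5 bp
  [24,35): 11 bp
  [35,48): 13 bp
  [48,68): 20 bp
  [68,82): 14 bp
  [82,87): 5 bp
  [87,106): 19 bp
  [106,109): 3 bp
  [109,122): 13 bp
  [122,125): 3 bp
  [125,133): 8 bp
  [133,147): 14 bp
  [147,149): 2 bp
  [149,182): 33 bp
  [182,186): 4 bp

[2,3,3,3,4,5,5,8,11,13,13,14,14,16,19,20,33]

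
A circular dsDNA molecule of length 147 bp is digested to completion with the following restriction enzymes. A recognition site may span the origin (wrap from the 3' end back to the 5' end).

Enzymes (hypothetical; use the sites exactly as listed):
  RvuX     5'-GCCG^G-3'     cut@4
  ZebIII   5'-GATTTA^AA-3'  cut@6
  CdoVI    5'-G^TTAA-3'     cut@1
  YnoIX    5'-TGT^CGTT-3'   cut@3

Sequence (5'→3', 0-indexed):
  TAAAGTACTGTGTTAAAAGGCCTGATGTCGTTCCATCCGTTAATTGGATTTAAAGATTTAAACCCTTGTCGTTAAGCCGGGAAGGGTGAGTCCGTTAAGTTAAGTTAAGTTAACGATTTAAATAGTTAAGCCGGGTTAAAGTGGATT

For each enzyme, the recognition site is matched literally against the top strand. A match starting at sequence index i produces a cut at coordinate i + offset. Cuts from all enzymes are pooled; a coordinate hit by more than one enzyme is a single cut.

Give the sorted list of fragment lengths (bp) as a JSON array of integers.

[2,2,5,5,5,5,8,8,8,9,10,11,11,13,14,15,16]

Per-enzyme occurrences:
  RvuX (GCCGG, off=4): starts [75, 129] → cuts [79, 133]
  ZebIII (GATTTAAA, off=6): starts [46, 54, 114, 143] → cuts [2, 52, 60, 120]
  CdoVI (GTTAA, off=1): starts [11, 38, 70, 93, 98, 103, 108, 124, 134] → cuts [12, 39, 71, 94, 99, 104, 109, 125, 135]
  YnoIX (TGTCGTT, off=3): starts [25, 66] → cuts [28, 69]

Pooled cuts: [2, 12, 28, 39, 52, 60, 69, 71, 79, 94, 99, 104, 109, 120, 125, 133, 135]

Fragments:
  2→12: 10 bp
  12→28: 16 bp
  28→39: 11 bp
  39→52: 13 bp
  52→60: 8 bp
  60→69: 9 bp
  69→71: 2 bp
  71→79: 8 bp
  79→94: 15 bp
  94→99: 5 bp
  99→104: 5 bp
  104→109: 5 bp
  109→120: 11 bp
  120→125: 5 bp
  125→133: 8 bp
  133→135: 2 bp
  135→2 (wrap): 147-135+2 = 14 bp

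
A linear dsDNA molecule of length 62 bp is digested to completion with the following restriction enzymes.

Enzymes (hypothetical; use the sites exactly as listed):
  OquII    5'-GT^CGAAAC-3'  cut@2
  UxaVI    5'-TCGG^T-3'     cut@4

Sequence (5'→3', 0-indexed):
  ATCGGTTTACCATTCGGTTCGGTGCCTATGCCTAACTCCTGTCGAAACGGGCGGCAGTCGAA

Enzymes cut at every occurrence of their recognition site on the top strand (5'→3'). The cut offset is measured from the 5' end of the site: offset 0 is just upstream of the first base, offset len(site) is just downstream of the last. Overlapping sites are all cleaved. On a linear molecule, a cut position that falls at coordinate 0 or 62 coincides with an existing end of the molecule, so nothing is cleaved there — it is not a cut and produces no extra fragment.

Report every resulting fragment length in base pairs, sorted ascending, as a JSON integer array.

[5,5,12,20,20]

Per-enzyme occurrences:
  OquII (GTCGAAAC, off=2): starts [40] → cuts [42]
  UxaVI (TCGGT, off=4): starts [1, 13, 18] → cuts [5, 17, 22]

Pooled cuts: [5, 17, 22, 42]

Fragment lengths:
  [0,5): 5 bp
  [5,17): 12 bp
  [17,22): 5 bp
  [22,42): 20 bp
  [42,62): 20 bp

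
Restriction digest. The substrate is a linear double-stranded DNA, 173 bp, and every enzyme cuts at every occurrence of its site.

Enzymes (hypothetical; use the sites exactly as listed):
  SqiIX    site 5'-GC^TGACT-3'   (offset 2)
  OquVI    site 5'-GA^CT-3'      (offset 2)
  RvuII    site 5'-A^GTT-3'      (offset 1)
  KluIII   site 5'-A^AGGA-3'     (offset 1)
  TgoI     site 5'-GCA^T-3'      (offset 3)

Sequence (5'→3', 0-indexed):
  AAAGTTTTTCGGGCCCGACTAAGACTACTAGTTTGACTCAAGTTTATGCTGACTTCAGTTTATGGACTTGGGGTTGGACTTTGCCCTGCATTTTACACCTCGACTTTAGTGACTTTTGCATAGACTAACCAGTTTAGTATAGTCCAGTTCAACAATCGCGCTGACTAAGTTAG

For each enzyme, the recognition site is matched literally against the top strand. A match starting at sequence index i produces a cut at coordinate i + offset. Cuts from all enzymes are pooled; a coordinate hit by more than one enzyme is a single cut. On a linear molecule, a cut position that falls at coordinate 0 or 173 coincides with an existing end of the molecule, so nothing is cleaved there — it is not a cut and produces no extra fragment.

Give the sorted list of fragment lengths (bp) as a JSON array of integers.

[3,3,3,4,4,5,5,5,6,6,6,7,8,8,9,9,12,12,13,15,15,15]

Scan for sites:
  SqiIX (GCTGACT, off=2): starts [47, 159] → cuts [49, 161]
  OquVI (GACT, off=2): starts [16, 22, 34, 50, 64, 76, 101, 110, 122, 162] → cuts [18, 24, 36, 52, 66, 78, 103, 112, 124, 164]
  RvuII (AGTT, off=1): starts [2, 29, 40, 56, 130, 145, 167] → cuts [3, 30, 41, 57, 131, 146, 168]
  KluIII (AAGGA, off=1): no sites
  TgoI (GCAT, off=3): starts [87, 117] → cuts [90, 120]

Pooled cuts: [3, 18, 24, 30, 36, 41, 49, 52, 57, 66, 78, 90, 103, 112, 120, 124, 131, 146, 161, 164, 168]

Fragment lengths:
  [0,3): 3 bp
  [3,18): 15 bp
  [18,24): 6 bp
  [24,30): 6 bp
  [30,36): 6 bp
  [36,41): 5 bp
  [41,49): 8 bp
  [49,52): 3 bp
  [52,57): 5 bp
  [57,66): 9 bp
  [66,78): 12 bp
  [78,90): 12 bp
  [90,103): 13 bp
  [103,112): 9 bp
  [112,120): 8 bp
  [120,124): 4 bp
  [124,131): 7 bp
  [131,146): 15 bp
  [146,161): 15 bp
  [161,164): 3 bp
  [164,168): 4 bp
  [168,173): 5 bp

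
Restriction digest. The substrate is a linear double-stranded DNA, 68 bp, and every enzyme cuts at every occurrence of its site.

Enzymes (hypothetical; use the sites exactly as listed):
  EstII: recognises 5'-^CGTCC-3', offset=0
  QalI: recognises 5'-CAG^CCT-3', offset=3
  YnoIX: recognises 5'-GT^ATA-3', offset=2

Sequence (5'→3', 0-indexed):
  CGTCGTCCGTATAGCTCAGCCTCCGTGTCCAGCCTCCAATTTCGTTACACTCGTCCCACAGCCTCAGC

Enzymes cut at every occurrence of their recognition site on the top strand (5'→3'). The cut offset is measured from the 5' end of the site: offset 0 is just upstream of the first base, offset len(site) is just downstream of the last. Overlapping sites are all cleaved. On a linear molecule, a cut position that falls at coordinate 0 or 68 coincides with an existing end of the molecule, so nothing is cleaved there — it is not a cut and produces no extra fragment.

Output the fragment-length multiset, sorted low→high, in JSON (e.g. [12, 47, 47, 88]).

Per-enzyme occurrences:
  EstII (CGTCC, off=0): starts [3, 51] → cuts [3, 51]
  QalI (CAGCCT, off=3): starts [16, 29, 58] → cuts [19, 32, 61]
  YnoIX (GTATA, off=2): starts [8] → cuts [10]

All cut coordinates (distinct, sorted): [3, 10, 19, 32, 51, 61]

Fragments:
  [0,3): 3 bp
  [3,10): 7 bp
  [10,19): 9 bp
  [19,32): 13 bp
  [32,51): 19 bp
  [51,61): 10 bp
  [61,68): 7 bp

[3,7,7,9,10,13,19]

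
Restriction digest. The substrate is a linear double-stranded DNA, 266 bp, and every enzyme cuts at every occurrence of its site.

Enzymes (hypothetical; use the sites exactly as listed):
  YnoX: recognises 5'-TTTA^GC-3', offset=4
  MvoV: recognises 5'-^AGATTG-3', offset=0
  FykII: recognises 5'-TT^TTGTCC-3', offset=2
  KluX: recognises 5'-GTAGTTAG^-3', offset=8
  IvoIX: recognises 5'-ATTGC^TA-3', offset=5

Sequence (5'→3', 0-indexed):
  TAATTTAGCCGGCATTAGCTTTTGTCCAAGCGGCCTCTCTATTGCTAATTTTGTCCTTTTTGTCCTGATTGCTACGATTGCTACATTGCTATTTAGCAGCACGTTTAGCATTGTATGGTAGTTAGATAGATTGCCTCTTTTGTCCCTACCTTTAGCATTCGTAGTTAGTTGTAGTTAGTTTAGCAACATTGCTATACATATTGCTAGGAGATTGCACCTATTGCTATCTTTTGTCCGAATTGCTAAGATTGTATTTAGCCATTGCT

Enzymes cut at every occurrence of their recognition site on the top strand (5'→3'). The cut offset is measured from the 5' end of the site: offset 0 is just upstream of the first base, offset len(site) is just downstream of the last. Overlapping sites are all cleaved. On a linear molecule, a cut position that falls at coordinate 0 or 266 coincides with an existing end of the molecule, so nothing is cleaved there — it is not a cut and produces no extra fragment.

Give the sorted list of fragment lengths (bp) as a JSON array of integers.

Scan for sites:
  YnoX TTTAGC/4: at [3, 91, 103, 150, 178, 253] ⇒ [7, 95, 107, 154, 182, 257]
  MvoV AGATTG/0: at [127, 208, 245] ⇒ [127, 208, 245]
  FykII TTTTGTCC/2: at [19, 48, 57, 137, 228] ⇒ [21, 50, 59, 139, 230]
  KluX GTAGTTAG/8: at [117, 160, 170] ⇒ [125, 168, 178]
  IvoIX ATTGCTA/5: at [40, 67, 76, 84, 187, 199, 219, 238] ⇒ [45, 72, 81, 89, 192, 204, 224, 243]

Pooled cuts: [7, 21, 45, 50, 59, 72, 81, 89, 95, 107, 125, 127, 139, 154, 168, 178, 182, 192, 204, 208, 224, 230, 243, 245, 257]

Fragments:
  [0,7): 7 bp
  [7,21): 14 bp
  [21,45): 24 bp
  [45,50): 5 bp
  [50,59): 9 bp
  [59,72): 13 bp
  [72,81): 9 bp
  [81,89): 8 bp
  [89,95): 6 bp
  [95,107): 12 bp
  [107,125): 18 bp
  [125,127): 2 bp
  [127,139): 12 bp
  [139,154): 15 bp
  [154,168): 14 bp
  [168,178): 10 bp
  [178,182): 4 bp
  [182,192): 10 bp
  [192,204): 12 bp
  [204,208): 4 bp
  [208,224): 16 bp
  [224,230): 6 bp
  [230,243): 13 bp
  [243,245): 2 bp
  [245,257): 12 bp
  [257,266): 9 bp

[2,2,4,4,5,6,6,7,8,9,9,9,10,10,12,12,12,12,13,13,14,14,15,16,18,24]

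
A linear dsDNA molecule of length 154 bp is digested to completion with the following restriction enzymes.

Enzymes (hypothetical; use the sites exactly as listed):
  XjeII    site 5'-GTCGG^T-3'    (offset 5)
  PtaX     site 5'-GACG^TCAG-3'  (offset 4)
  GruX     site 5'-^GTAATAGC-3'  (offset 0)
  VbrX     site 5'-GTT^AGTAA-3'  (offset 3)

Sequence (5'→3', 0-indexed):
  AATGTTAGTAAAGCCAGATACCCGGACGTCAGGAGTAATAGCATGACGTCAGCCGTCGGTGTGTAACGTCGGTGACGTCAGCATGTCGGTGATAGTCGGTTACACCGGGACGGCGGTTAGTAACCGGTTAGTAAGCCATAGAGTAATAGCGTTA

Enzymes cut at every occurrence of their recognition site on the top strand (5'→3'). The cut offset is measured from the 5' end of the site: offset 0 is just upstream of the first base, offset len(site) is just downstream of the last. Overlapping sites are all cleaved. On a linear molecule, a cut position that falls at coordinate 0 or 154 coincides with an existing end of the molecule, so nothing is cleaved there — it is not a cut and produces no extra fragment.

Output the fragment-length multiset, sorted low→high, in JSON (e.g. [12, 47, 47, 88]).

Per-enzyme occurrences:
  XjeII (GTCGGT, off=5): starts [54, 67, 84, 94] → cuts [59, 72, 89, 99]
  PtaX (GACGTCAG, off=4): starts [24, 44, 73] → cuts [28, 48, 77]
  GruX (GTAATAGC, off=0): starts [34, 142] → cuts [34, 142]
  VbrX (GTTAGTAA, off=3): starts [3, 115, 126] → cuts [6, 118, 129]

All cut coordinates (distinct, sorted): [6, 28, 34, 48, 59, 72, 77, 89, 99, 118, 129, 142]

Fragment lengths:
  [0,6): 6 bp
  [6,28): 22 bp
  [28,34): 6 bp
  [34,48): 14 bp
  [48,59): 11 bp
  [59,72): 13 bp
  [72,77): 5 bp
  [77,89): 12 bp
  [89,99): 10 bp
  [99,118): 19 bp
  [118,129): 11 bp
  [129,142): 13 bp
  [142,154): 12 bp

[5,6,6,10,11,11,12,12,13,13,14,19,22]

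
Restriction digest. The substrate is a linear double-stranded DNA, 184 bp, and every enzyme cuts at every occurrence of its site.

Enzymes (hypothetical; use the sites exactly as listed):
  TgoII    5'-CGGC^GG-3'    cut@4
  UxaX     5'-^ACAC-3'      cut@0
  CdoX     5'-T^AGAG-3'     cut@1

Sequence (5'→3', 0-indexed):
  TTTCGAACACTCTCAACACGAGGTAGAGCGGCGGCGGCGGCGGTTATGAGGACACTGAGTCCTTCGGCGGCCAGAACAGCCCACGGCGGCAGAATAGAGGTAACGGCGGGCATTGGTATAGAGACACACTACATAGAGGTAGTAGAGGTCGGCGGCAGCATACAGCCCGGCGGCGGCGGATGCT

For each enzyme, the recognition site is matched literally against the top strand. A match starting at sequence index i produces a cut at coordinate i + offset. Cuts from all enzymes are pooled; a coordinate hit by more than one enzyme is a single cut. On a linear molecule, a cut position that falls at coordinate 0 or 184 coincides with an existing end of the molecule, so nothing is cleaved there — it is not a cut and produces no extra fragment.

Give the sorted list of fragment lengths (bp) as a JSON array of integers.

[2,3,3,3,3,3,4,6,7,8,8,9,9,9,9,10,10,12,12,17,18,19]

Scan for sites:
  TgoII CGGCGG/4: at [28, 31, 34, 37, 64, 83, 103, 149, 167, 170, 173] ⇒ [32, 35, 38, 41, 68, 87, 107, 153, 171, 174, 177]
  UxaX ACAC/0: at [6, 15, 51, 123, 125] ⇒ [6, 15, 51, 123, 125]
  CdoX TAGAG/1: at [23, 94, 118, 133, 142] ⇒ [24, 95, 119, 134, 143]

Pooled cuts: [6, 15, 24, 32, 35, 38, 41, 51, 68, 87, 95, 107, 119, 123, 125, 134, 143, 153, 171, 174, 177]

Fragments:
  [0,6): 6 bp
  [6,15): 9 bp
  [15,24): 9 bp
  [24,32): 8 bp
  [32,35): 3 bp
  [35,38): 3 bp
  [38,41): 3 bp
  [41,51): 10 bp
  [51,68): 17 bp
  [68,87): 19 bp
  [87,95): 8 bp
  [95,107): 12 bp
  [107,119): 12 bp
  [119,123): 4 bp
  [123,125): 2 bp
  [125,134): 9 bp
  [134,143): 9 bp
  [143,153): 10 bp
  [153,171): 18 bp
  [171,174): 3 bp
  [174,177): 3 bp
  [177,184): 7 bp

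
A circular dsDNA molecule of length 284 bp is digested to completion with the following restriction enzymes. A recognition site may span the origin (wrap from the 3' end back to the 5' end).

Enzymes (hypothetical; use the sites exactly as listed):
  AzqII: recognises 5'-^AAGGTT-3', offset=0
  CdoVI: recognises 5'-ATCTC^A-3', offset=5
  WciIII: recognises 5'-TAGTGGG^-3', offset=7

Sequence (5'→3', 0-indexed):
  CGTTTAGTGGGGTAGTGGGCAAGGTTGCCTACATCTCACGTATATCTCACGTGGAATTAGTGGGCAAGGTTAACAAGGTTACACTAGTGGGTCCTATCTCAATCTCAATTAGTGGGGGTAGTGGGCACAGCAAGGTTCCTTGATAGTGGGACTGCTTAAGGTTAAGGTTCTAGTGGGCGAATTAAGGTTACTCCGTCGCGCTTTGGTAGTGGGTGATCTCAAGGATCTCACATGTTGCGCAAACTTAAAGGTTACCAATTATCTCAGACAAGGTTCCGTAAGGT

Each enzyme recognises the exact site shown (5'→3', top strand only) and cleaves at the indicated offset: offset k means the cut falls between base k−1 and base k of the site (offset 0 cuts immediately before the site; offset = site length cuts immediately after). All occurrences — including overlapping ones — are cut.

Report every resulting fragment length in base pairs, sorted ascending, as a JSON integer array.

Per-enzyme occurrences:
  AzqII (AAGGTT, off=0): starts [20, 65, 74, 131, 157, 163, 183, 247, 269] → cuts [20, 65, 74, 131, 157, 163, 183, 247, 269]
  CdoVI (ATCTCA, off=5): starts [32, 43, 95, 101, 215, 224, 260] → cuts [37, 48, 100, 106, 220, 229, 265]
  WciIII (TAGTGGG, off=7): starts [4, 12, 57, 84, 109, 118, 143, 170, 206] → cuts [11, 19, 64, 91, 116, 125, 150, 177, 213]

All cut coordinates (distinct, sorted): [11, 19, 20, 37, 48, 64, 65, 74, 91, 100, 106, 116, 125, 131, 150, 157, 163, 177, 183, 213, 220, 229, 247, 265, 269]

Fragment lengths:
  11→19: 8 bp
  19→20: 1 bp
  20→37: 17 bp
  37→48: 11 bp
  48→64: 16 bp
  64→65: 1 bp
  65→74: 9 bp
  74→91: 17 bp
  91→100: 9 bp
  100→106: 6 bp
  106→116: 10 bp
  116→125: 9 bp
  125→131: 6 bp
  131→150: 19 bp
  150→157: 7 bp
  157→163: 6 bp
  163→177: 14 bp
  177→183: 6 bp
  183→213: 30 bp
  213→220: 7 bp
  220→229: 9 bp
  229→247: 18 bp
  247→265: 18 bp
  265→269: 4 bp
  269→11 (wrap): 284-269+11 = 26 bp

[1,1,4,6,6,6,6,7,7,8,9,9,9,9,10,11,14,16,17,17,18,18,19,26,30]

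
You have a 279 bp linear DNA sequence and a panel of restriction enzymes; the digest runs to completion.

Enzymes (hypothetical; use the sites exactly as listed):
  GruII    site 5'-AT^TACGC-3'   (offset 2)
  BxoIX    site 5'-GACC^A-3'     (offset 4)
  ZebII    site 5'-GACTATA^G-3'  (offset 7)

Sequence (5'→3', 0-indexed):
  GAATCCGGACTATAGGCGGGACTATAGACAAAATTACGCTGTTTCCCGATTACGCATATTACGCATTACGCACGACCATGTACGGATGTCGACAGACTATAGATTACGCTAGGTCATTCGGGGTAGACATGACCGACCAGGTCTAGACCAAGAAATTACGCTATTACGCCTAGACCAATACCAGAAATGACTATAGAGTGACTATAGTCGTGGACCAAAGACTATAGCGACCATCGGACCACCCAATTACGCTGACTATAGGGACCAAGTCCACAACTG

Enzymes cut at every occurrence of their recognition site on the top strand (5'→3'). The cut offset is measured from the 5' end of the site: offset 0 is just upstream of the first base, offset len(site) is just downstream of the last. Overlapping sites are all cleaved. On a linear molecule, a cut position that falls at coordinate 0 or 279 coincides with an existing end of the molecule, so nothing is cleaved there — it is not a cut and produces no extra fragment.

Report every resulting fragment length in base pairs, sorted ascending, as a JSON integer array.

Scan for sites:
  GruII (ATTACGC, off=2): starts [32, 48, 57, 64, 102, 154, 162, 245] → cuts [34, 50, 59, 66, 104, 156, 164, 247]
  BxoIX (GACCA, off=4): starts [73, 134, 145, 172, 212, 228, 236, 262] → cuts [77, 138, 149, 176, 216, 232, 240, 266]
  ZebII (GACTATAG, off=7): starts [7, 19, 94, 188, 199, 219, 253] → cuts [14, 26, 101, 195, 206, 226, 260]

Pooled cuts: [14, 26, 34, 50, 59, 66, 77, 101, 104, 138, 149, 156, 164, 176, 195, 206, 216, 226, 232, 240, 247, 260, 266]

Fragments:
  [0,14): 14 bp
  [14,26): 12 bp
  [26,34): 8 bp
  [34,50): 16 bp
  [50,59): 9 bp
  [59,66): 7 bp
  [66,77): 11 bp
  [77,101): 24 bp
  [101,104): 3 bp
  [104,138): 34 bp
  [138,149): 11 bp
  [149,156): 7 bp
  [156,164): 8 bp
  [164,176): 12 bp
  [176,195): 19 bp
  [195,206): 11 bp
  [206,216): 10 bp
  [216,226): 10 bp
  [226,232): 6 bp
  [232,240): 8 bp
  [240,247): 7 bp
  [247,260): 13 bp
  [260,266): 6 bp
  [266,279): 13 bp

[3,6,6,7,7,7,8,8,8,9,10,10,11,11,11,12,12,13,13,14,16,19,24,34]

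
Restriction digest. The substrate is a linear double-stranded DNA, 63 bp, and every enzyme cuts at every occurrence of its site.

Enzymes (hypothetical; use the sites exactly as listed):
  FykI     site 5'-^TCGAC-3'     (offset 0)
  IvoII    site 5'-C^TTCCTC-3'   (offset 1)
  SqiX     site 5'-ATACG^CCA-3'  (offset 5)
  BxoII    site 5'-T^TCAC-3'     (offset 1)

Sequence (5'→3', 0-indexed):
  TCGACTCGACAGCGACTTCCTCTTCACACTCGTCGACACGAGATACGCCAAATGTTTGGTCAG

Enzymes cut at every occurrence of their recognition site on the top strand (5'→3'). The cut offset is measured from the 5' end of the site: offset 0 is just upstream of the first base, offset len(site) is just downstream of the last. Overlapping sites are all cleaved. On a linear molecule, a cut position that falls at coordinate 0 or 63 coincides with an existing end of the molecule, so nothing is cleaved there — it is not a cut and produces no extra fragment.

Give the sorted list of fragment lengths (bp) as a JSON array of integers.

Per-enzyme occurrences:
  FykI (TCGAC, off=0): starts [0, 5, 32] → cuts [5, 32] (position 0 is a terminus of the linear molecule — no cut)
  IvoII (CTTCCTC, off=1): starts [15] → cuts [16]
  SqiX (ATACGCCA, off=5): starts [42] → cuts [47]
  BxoII (TTCAC, off=1): starts [22] → cuts [23]

All cut coordinates (distinct, sorted): [5, 16, 23, 32, 47]

Fragment lengths:
  [0,5): 5 bp
  [5,16): 11 bp
  [16,23): 7 bp
  [23,32): 9 bp
  [32,47): 15 bp
  [47,63): 16 bp

[5,7,9,11,15,16]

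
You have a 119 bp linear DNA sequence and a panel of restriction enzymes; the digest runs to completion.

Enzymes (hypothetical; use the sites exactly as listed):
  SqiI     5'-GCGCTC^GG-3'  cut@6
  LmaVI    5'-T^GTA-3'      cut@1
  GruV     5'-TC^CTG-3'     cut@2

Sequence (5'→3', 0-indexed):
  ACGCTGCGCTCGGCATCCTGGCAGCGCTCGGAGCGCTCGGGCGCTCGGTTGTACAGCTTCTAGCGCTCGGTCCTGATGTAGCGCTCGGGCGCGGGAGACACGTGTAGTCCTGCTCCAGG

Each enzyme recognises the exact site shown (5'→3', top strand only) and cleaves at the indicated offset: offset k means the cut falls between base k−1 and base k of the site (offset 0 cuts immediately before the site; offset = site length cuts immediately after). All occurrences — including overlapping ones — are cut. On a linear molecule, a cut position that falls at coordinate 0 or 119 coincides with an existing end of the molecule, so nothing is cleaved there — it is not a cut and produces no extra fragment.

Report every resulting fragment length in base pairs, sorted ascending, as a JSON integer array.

Site scan:
  SqiI (GCGCTCGG, off=6): starts [5, 23, 32, 40, 62, 80] → cuts [11, 29, 38, 46, 68, 86]
  LmaVI (TGTA, off=1): starts [49, 76, 102] → cuts [50, 77, 103]
  GruV (TCCTG, off=2): starts [15, 70, 107] → cuts [17, 72, 109]

Pooled cuts: [11, 17, 29, 38, 46, 50, 68, 72, 77, 86, 103, 109]

Fragments:
  [0,11): 11 bp
  [11,17): 6 bp
  [17,29): 12 bp
  [29,38): 9 bp
  [38,46): 8 bp
  [46,50): 4 bp
  [50,68): 18 bp
  [68,72): 4 bp
  [72,77): 5 bp
  [77,86): 9 bp
  [86,103): 17 bp
  [103,109): 6 bp
  [109,119): 10 bp

[4,4,5,6,6,8,9,9,10,11,12,17,18]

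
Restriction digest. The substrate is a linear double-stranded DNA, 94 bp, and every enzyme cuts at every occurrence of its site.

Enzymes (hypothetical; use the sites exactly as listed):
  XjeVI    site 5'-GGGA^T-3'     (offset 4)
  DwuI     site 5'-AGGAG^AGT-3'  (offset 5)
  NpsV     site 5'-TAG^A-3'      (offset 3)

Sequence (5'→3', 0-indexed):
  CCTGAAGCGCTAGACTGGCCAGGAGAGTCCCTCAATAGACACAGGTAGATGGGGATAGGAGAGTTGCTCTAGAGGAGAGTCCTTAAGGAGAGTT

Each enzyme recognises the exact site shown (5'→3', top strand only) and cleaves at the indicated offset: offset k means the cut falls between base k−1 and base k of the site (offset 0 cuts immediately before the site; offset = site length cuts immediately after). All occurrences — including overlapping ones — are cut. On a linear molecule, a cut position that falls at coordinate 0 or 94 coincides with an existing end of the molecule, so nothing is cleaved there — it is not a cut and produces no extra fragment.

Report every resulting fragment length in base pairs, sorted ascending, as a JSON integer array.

Per-enzyme occurrences:
  XjeVI (GGGAT, off=4): starts [51] → cuts [55]
  DwuI (AGGAGAGT, off=5): starts [20, 56, 72, 85] → cuts [25, 61, 77, 90]
  NpsV (TAGA, off=3): starts [10, 35, 45, 69] → cuts [13, 38, 48, 72]

Pooled cuts: [13, 25, 38, 48, 55, 61, 72, 77, 90]

Fragment lengths:
  [0,13): 13 bp
  [13,25): 12 bp
  [25,38): 13 bp
  [38,48): 10 bp
  [48,55): 7 bp
  [55,61): 6 bp
  [61,72): 11 bp
  [72,77): 5 bp
  [77,90): 13 bp
  [90,94): 4 bp

[4,5,6,7,10,11,12,13,13,13]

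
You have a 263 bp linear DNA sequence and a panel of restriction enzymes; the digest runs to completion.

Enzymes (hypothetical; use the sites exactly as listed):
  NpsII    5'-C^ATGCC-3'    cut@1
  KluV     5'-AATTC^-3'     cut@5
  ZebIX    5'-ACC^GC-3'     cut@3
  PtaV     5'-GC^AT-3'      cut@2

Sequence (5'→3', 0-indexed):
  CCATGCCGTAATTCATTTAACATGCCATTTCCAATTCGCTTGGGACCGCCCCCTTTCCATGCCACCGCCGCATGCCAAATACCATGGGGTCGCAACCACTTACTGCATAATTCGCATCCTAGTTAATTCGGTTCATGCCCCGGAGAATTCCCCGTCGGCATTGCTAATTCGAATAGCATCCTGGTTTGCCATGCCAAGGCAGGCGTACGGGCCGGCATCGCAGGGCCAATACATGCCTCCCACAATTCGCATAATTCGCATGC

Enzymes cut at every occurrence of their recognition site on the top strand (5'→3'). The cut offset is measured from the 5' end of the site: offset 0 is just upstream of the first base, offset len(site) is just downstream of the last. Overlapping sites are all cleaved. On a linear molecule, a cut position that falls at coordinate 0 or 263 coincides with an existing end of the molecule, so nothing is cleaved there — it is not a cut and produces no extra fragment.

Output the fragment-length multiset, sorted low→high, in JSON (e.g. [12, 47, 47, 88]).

[2,2,2,2,4,5,5,7,7,7,7,8,9,10,11,11,12,13,14,16,16,16,16,26,35]

Per-enzyme occurrences:
  NpsII CATGCC/1: at [1, 20, 57, 70, 133, 189, 231] ⇒ [2, 21, 58, 71, 134, 190, 232]
  KluV AATTC/5: at [9, 32, 108, 124, 145, 165, 243, 252] ⇒ [14, 37, 113, 129, 150, 170, 248, 257]
  ZebIX ACCGC/3: at [44, 63] ⇒ [47, 66]
  PtaV GCAT/2: at [69, 104, 113, 157, 175, 214, 248, 257] ⇒ [71, 106, 115, 159, 177, 216, 250, 259]

All cut coordinates (distinct, sorted): [2, 14, 21, 37, 47, 58, 66, 71, 106, 113, 115, 129, 134, 150, 159, 170, 177, 190, 216, 232, 248, 250, 257, 259]

Fragments:
  [0,2): 2 bp
  [2,14): 12 bp
  [14,21): 7 bp
  [21,37): 16 bp
  [37,47): 10 bp
  [47,58): 11 bp
  [58,66): 8 bp
  [66,71): 5 bp
  [71,106): 35 bp
  [106,113): 7 bp
  [113,115): 2 bp
  [115,129): 14 bp
  [129,134): 5 bp
  [134,150): 16 bp
  [150,159): 9 bp
  [159,170): 11 bp
  [170,177): 7 bp
  [177,190): 13 bp
  [190,216): 26 bp
  [216,232): 16 bp
  [232,248): 16 bp
  [248,250): 2 bp
  [250,257): 7 bp
  [257,259): 2 bp
  [259,263): 4 bp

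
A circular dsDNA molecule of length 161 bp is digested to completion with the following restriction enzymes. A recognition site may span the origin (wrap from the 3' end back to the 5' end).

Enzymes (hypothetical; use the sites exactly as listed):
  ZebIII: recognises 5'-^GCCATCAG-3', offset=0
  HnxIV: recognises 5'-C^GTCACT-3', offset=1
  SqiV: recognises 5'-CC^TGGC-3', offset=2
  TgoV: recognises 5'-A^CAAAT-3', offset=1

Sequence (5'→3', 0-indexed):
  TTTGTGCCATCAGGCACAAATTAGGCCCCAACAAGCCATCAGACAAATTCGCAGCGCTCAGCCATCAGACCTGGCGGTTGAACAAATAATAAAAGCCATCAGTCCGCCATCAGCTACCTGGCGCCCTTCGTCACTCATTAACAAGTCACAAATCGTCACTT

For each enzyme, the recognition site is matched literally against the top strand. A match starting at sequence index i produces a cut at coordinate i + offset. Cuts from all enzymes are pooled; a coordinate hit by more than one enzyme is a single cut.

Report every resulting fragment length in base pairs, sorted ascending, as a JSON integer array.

[6,9,11,11,11,11,11,12,12,13,17,18,19]

Site scan:
  ZebIII GCCATCAG/0: at [5, 34, 60, 94, 105] ⇒ [5, 34, 60, 94, 105]
  HnxIV CGTCACT/1: at [128, 153] ⇒ [129, 154]
  SqiV CCTGGC/2: at [69, 116] ⇒ [71, 118]
  TgoV ACAAAT/1: at [15, 42, 81, 147] ⇒ [16, 43, 82, 148]

Pooled cuts: [5, 16, 34, 43, 60, 71, 82, 94, 105, 118, 129, 148, 154]

Fragments:
  5→16: 11 bp
  16→34: 18 bp
  34→43: 9 bp
  43→60: 17 bp
  60→71: 11 bp
  71→82: 11 bp
  82→94: 12 bp
  94→105: 11 bp
  105→118: 13 bp
  118→129: 11 bp
  129→148: 19 bp
  148→154: 6 bp
  154→5 (wrap): 161-154+5 = 12 bp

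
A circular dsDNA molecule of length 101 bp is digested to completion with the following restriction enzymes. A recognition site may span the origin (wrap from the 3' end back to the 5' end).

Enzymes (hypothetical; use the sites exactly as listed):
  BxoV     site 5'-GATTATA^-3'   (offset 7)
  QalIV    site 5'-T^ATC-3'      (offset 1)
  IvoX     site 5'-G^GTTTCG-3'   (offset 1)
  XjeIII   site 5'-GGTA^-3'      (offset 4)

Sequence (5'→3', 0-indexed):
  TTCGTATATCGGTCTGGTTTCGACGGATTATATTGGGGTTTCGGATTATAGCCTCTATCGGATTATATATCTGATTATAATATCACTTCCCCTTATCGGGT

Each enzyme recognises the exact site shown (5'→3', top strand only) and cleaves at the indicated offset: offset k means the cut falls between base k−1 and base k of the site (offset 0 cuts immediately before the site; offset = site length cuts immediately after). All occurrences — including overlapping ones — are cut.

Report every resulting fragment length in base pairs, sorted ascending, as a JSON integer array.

Per-enzyme occurrences:
  BxoV GATTATA/7: at [25, 43, 60, 72] ⇒ [32, 50, 67, 79]
  QalIV TATC/1: at [6, 55, 67, 80, 93] ⇒ [7, 56, 68, 81, 94]
  IvoX GGTTTCG/1: at [15, 36, 98] ⇒ [16, 37, 99]
  XjeIII (GGTA, off=4): no sites

Pooled cuts: [7, 16, 32, 37, 50, 56, 67, 68, 79, 81, 94, 99]

Fragments:
  7→16: 9 bp
  16→32: 16 bp
  32→37: 5 bp
  37→50: 13 bp
  50→56: 6 bp
  56→67: 11 bp
  67→68: 1 bp
  68→79: 11 bp
  79→81: 2 bp
  81→94: 13 bp
  94→99: 5 bp
  99→7 (wrap): 101-99+7 = 9 bp

[1,2,5,5,6,9,9,11,11,13,13,16]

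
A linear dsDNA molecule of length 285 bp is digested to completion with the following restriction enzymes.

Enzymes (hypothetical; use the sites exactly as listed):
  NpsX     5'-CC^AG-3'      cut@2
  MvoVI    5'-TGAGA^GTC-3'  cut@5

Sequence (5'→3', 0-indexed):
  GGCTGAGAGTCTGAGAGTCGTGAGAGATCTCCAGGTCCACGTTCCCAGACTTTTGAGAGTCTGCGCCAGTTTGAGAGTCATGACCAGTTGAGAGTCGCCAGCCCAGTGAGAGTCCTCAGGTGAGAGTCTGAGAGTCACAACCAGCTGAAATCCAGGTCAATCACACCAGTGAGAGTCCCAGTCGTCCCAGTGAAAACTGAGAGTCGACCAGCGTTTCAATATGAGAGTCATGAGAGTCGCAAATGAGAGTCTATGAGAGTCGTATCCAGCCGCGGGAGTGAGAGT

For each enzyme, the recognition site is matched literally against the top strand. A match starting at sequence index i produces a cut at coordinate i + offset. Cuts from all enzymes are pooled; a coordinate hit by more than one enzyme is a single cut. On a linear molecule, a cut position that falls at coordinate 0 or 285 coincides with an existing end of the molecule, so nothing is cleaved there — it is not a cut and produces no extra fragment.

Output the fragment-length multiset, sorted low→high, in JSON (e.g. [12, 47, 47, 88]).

[5,5,6,7,7,7,8,8,8,8,9,9,9,9,9,9,9,10,11,12,13,14,14,14,14,16,17,18]

Per-enzyme occurrences:
  NpsX CCAG/2: at [30, 44, 65, 83, 97, 102, 140, 151, 165, 177, 186, 207, 265] ⇒ [32, 46, 67, 85, 99, 104, 142, 153, 167, 179, 188, 209, 267]
  MvoVI TGAGAGTC/5: at [3, 11, 53, 71, 88, 106, 120, 128, 169, 197, 221, 230, 243, 253] ⇒ [8, 16, 58, 76, 93, 111, 125, 133, 174, 202, 226, 235, 248, 258]

Pooled cuts: [8, 16, 32, 46, 58, 67, 76, 85, 93, 99, 104, 111, 125, 133, 142, 153, 167, 174, 179, 188, 202, 209, 226, 235, 248, 258, 267]

Fragment lengths:
  [0,8): 8 bp
  [8,16): 8 bp
  [16,32): 16 bp
  [32,46): 14 bp
  [46,58): 12 bp
  [58,67): 9 bp
  [67,76): 9 bp
  [76,85): 9 bp
  [85,93): 8 bp
  [93,99): 6 bp
  [99,104): 5 bp
  [104,111): 7 bp
  [111,125): 14 bp
  [125,133): 8 bp
  [133,142): 9 bp
  [142,153): 11 bp
  [153,167): 14 bp
  [167,174): 7 bp
  [174,179): 5 bp
  [179,188): 9 bp
  [188,202): 14 bp
  [202,209): 7 bp
  [209,226): 17 bp
  [226,235): 9 bp
  [235,248): 13 bp
  [248,258): 10 bp
  [258,267): 9 bp
  [267,285): 18 bp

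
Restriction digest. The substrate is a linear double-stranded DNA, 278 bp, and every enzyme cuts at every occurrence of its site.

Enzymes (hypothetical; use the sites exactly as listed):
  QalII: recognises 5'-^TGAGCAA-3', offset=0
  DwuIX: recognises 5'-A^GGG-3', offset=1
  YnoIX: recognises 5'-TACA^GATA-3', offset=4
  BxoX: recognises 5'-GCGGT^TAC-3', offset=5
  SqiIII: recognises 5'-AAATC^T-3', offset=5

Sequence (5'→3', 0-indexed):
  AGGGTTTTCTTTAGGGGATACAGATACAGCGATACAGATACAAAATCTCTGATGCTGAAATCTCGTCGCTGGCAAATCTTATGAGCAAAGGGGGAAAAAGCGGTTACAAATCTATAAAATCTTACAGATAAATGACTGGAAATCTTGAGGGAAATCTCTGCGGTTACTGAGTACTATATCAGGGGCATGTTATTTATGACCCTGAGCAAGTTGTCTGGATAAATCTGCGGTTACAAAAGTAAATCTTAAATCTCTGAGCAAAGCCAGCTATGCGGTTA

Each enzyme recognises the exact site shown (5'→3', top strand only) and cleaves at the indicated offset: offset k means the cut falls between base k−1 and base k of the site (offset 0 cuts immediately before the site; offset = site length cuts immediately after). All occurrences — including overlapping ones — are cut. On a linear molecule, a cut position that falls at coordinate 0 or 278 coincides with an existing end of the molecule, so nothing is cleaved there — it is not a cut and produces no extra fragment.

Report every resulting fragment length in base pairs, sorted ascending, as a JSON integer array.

[1,2,3,4,5,6,7,8,8,8,8,9,9,11,12,14,14,15,15,16,17,18,21,23,24]

Scan for sites:
  QalII (TGAGCAA, off=0): starts [81, 202, 254] → cuts [81, 202, 254]
  DwuIX (AGGG, off=1): starts [0, 12, 88, 147, 180] → cuts [1, 13, 89, 148, 181]
  YnoIX (TACAGATA, off=4): starts [18, 32, 122] → cuts [22, 36, 126]
  BxoX (GCGGTTAC, off=5): starts [99, 159, 226] → cuts [104, 164, 231]
  SqiIII (AAATCT, off=5): starts [42, 57, 73, 107, 116, 139, 151, 220, 240, 247] → cuts [47, 62, 78, 112, 121, 144, 156, 225, 245, 252]

Pooled cuts: [1, 13, 22, 36, 47, 62, 78, 81, 89, 104, 112, 121, 126, 144, 148, 156, 164, 181, 202, 225, 231, 245, 252, 254]

Fragments:
  [0,1): 1 bp
  [1,13): 12 bp
  [13,22): 9 bp
  [22,36): 14 bp
  [36,47): 11 bp
  [47,62): 15 bp
  [62,78): 16 bp
  [78,81): 3 bp
  [81,89): 8 bp
  [89,104): 15 bp
  [104,112): 8 bp
  [112,121): 9 bp
  [121,126): 5 bp
  [126,144): 18 bp
  [144,148): 4 bp
  [148,156): 8 bp
  [156,164): 8 bp
  [164,181): 17 bp
  [181,202): 21 bp
  [202,225): 23 bp
  [225,231): 6 bp
  [231,245): 14 bp
  [245,252): 7 bp
  [252,254): 2 bp
  [254,278): 24 bp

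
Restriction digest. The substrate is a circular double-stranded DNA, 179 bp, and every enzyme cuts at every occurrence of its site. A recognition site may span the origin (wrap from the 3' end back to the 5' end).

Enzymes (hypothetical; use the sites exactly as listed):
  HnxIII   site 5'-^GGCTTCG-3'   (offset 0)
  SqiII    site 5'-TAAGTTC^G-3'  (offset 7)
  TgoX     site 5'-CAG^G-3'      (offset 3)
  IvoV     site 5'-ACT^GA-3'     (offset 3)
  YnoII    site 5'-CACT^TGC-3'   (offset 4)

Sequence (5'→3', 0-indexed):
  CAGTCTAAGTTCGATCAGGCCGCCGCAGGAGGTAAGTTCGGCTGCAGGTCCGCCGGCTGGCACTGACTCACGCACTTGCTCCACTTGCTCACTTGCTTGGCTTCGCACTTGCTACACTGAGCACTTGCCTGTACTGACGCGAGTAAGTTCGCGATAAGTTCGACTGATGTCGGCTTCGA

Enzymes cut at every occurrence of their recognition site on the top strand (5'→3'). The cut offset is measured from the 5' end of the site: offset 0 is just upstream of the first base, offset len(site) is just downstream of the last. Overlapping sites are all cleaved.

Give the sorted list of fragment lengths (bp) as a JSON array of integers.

[4,5,6,6,7,8,8,9,9,10,10,11,11,11,12,15,17,20]

Scan for sites:
  HnxIII (GGCTTCG, off=0): starts [98, 171] → cuts [98, 171]
  SqiII (TAAGTTCG, off=7): starts [5, 32, 143, 154] → cuts [12, 39, 150, 161]
  TgoX (CAGG, off=3): starts [15, 25, 44] → cuts [18, 28, 47]
  IvoV (ACTGA, off=3): starts [61, 115, 132, 162] → cuts [64, 118, 135, 165]
  YnoII (CACTTGC, off=4): starts [72, 81, 89, 105, 121] → cuts [76, 85, 93, 109, 125]

Pooled cuts: [12, 18, 28, 39, 47, 64, 76, 85, 93, 98, 109, 118, 125, 135, 150, 161, 165, 171]

Fragment lengths:
  12→18: 6 bp
  18→28: 10 bp
  28→39: 11 bp
  39→47: 8 bp
  47→64: 17 bp
  64→76: 12 bp
  76→85: 9 bp
  85→93: 8 bp
  93→98: 5 bp
  98→109: 11 bp
  109→118: 9 bp
  118→125: 7 bp
  125→135: 10 bp
  135→150: 15 bp
  150→161: 11 bp
  161→165: 4 bp
  165→171: 6 bp
  171→12 (wrap): 179-171+12 = 20 bp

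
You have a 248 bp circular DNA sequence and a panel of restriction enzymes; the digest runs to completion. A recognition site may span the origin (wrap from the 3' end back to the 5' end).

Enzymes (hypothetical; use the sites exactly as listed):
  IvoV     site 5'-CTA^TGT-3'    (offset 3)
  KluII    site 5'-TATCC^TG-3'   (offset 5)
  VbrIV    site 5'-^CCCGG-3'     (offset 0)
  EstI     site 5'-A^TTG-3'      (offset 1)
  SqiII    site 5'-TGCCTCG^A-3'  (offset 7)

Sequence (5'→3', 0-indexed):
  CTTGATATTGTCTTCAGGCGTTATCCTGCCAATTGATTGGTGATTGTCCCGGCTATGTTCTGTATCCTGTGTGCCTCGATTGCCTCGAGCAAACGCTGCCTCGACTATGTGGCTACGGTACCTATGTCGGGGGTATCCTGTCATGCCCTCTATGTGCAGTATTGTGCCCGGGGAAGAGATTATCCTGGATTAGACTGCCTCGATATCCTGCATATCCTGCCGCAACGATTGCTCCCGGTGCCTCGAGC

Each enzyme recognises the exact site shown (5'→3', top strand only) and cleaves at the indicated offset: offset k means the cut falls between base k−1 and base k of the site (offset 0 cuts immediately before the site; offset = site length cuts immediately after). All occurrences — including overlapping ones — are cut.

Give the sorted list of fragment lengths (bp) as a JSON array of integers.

[1,4,4,4,5,5,6,6,7,8,8,9,9,10,11,11,12,12,14,14,16,17,17,19,19]

Per-enzyme occurrences:
  IvoV CTATGT/3: at [52, 104, 121, 149] ⇒ [55, 107, 124, 152]
  KluII TATCCTG/5: at [21, 62, 133, 180, 203, 212] ⇒ [26, 67, 138, 185, 208, 217]
  VbrIV CCCGG/0: at [47, 166, 233] ⇒ [47, 166, 233]
  EstI ATTG/1: at [6, 31, 35, 42, 78, 160, 227] ⇒ [7, 32, 36, 43, 79, 161, 228]
  SqiII TGCCTCGA/7: at [71, 80, 96, 195, 238] ⇒ [78, 87, 103, 202, 245]

All cut coordinates (distinct, sorted): [7, 26, 32, 36, 43, 47, 55, 67, 78, 79, 87, 103, 107, 124, 138, 152, 161, 166, 185, 202, 208, 217, 228, 233, 245]

Fragment lengths:
  7→26: 19 bp
  26→32: 6 bp
  32→36: 4 bp
  36→43: 7 bp
  43→47: 4 bp
  47→55: 8 bp
  55→67: 12 bp
  67→78: 11 bp
  78→79: 1 bp
  79→87: 8 bp
  87→103: 16 bp
  103→107: 4 bp
  107→124: 17 bp
  124→138: 14 bp
  138→152: 14 bp
  152→161: 9 bp
  161→166: 5 bp
  166→185: 19 bp
  185→202: 17 bp
  202→208: 6 bp
  208→217: 9 bp
  217→228: 11 bp
  228→233: 5 bp
  233→245: 12 bp
  245→7 (wrap): 248-245+7 = 10 bp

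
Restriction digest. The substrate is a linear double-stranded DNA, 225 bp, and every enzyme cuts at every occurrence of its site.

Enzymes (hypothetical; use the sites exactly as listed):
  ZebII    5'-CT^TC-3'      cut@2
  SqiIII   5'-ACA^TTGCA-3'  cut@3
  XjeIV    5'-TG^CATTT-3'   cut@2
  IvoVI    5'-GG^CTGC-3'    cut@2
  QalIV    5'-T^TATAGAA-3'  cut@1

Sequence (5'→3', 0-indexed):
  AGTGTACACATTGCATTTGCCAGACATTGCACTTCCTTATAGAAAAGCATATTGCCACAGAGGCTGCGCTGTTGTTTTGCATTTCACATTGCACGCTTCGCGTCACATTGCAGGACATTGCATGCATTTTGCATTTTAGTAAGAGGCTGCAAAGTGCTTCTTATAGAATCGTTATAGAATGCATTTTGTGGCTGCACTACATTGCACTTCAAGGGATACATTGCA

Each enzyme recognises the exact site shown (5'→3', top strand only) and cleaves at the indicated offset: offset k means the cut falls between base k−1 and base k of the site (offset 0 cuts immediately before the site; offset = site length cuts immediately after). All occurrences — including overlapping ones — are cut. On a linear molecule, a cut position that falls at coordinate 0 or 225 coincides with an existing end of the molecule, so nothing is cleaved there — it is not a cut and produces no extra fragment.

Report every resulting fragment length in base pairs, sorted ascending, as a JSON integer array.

[3,3,4,5,7,7,7,7,9,9,9,10,10,10,10,10,11,12,12,13,15,16,26]

Per-enzyme occurrences:
  ZebII CTTC/2: at [31, 95, 156, 206] ⇒ [33, 97, 158, 208]
  SqiIII ACATTGCA/3: at [7, 23, 85, 104, 114, 198, 217] ⇒ [10, 26, 88, 107, 117, 201, 220]
  XjeIV TGCATTT/2: at [11, 77, 122, 129, 179] ⇒ [13, 79, 124, 131, 181]
  IvoVI GGCTGC/2: at [61, 144, 189] ⇒ [63, 146, 191]
  QalIV TTATAGAA/1: at [36, 160, 171] ⇒ [37, 161, 172]

All cut coordinates (distinct, sorted): [10, 13, 26, 33, 37, 63, 79, 88, 97, 107, 117, 124, 131, 146, 158, 161, 172, 181, 191, 201, 208, 220]

Fragments:
  [0,10): 10 bp
  [10,13): 3 bp
  [13,26): 13 bp
  [26,33): 7 bp
  [33,37): 4 bp
  [37,63): 26 bp
  [63,79): 16 bp
  [79,88): 9 bp
  [88,97): 9 bp
  [97,107): 10 bp
  [107,117): 10 bp
  [117,124): 7 bp
  [124,131): 7 bp
  [131,146): 15 bp
  [146,158): 12 bp
  [158,161): 3 bp
  [161,172): 11 bp
  [172,181): 9 bp
  [181,191): 10 bp
  [191,201): 10 bp
  [201,208): 7 bp
  [208,220): 12 bp
  [220,225): 5 bp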